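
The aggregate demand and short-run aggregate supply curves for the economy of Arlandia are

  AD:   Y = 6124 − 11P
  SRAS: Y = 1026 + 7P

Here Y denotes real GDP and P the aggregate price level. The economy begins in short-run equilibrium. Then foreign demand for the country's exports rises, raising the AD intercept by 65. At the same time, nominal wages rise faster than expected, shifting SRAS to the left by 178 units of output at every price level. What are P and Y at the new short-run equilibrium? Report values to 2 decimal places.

P = 296.72, Y = 2925.06

After both shocks: AD is Y = 6189 − 11P and SRAS is Y = 848 + 7P.
Setting them equal: 5341 = 18P, so P = 296.72.
Substituting into AD, Y = 2925.06.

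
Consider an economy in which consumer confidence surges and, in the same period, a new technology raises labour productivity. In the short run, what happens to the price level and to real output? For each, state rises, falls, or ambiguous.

Price level: ambiguous; output: rises

The first event is a positive demand shock: AD shifts right, which by itself pushes P up and Y up.
The second is a favourable supply shock: SRAS shifts right, which by itself pushes P down and Y up.
The two shocks push P in opposite directions, so the effect on P is ambiguous. Both shocks push Y up, so Y rises.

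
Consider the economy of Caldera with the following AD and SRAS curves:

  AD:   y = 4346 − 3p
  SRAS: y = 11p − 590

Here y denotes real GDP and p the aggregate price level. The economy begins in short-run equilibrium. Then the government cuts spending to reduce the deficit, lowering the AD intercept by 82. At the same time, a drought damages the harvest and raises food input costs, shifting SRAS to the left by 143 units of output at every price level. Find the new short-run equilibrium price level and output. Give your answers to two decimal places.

p = 356.93, y = 3193.21

After both shocks: AD is y = 4264 − 3p and SRAS is y = 11p − 733.
Setting them equal: 4997 = 14p, so p = 356.93.
Substituting into AD, y = 3193.21.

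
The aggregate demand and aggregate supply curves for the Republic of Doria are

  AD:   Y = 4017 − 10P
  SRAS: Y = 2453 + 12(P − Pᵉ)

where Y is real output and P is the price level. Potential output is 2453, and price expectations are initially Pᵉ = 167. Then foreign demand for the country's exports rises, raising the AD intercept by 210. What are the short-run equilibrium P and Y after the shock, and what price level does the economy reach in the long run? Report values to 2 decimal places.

AD shifts right: new AD is Y = 4227 − 10P. With Pᵉ = 167, SRAS is Y = 449 + 12P.
Short run: 4227 − 10P = 449 + 12P gives 3778 = 22P, so P = 171.73 and Y = 4227 − 10P = 2509.73.
Y = 2509.73 is above potential 2453; expectations adjust and SRAS shifts left until Y = 2453.
Long run: on the new AD curve, 2453 = 4227 − 10P gives P = 177.40.

Short run: P = 171.73, Y = 2509.73. Long run: P = 177.40.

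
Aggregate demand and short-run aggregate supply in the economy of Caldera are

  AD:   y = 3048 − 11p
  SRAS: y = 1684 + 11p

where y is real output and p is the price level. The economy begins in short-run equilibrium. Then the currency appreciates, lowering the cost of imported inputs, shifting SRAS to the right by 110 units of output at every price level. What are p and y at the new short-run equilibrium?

p = 57, y = 2421

This is a positive supply shock: SRAS shifts right.
New SRAS: y = 1794 + 11p.
Set AD = SRAS: 3048 − 11p = 1794 + 11p, so 1254 = 22p and p = 57.
y = 3048 − 11·57 = 2421.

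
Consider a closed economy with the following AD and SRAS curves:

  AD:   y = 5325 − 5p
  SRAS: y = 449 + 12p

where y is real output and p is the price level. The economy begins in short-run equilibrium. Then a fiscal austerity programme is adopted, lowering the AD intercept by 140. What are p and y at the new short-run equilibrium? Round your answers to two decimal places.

This is a negative demand shock: AD shifts left.
New AD: y = 5185 − 5p.
Set AD = SRAS: 5185 − 5p = 449 + 12p, so 4736 = 17p and p = 278.59.
Substituting into AD, y = 3792.06.

p = 278.59, y = 3792.06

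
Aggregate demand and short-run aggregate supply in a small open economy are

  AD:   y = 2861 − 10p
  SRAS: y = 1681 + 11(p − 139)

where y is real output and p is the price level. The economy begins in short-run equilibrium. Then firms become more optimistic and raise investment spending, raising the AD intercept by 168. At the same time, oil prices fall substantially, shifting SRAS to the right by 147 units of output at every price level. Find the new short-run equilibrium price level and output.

p = 130, y = 1729

After both shocks: AD is y = 3029 − 10p and SRAS is y = 299 + 11p.
Setting them equal: 2730 = 21p, so p = 130.
y = 3029 − 10·130 = 1729.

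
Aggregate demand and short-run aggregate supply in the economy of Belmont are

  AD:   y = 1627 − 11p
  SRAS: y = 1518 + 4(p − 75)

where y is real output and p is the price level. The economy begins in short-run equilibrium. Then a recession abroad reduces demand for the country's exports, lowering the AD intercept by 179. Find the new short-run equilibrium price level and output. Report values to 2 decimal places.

p = 15.33, y = 1279.33

This is a negative demand shock: AD shifts left.
New AD: y = 1448 − 11p.
SRAS can be written y = 1218 + 4p.
Set AD = SRAS: 1448 − 11p = 1218 + 4p, so 230 = 15p and p = 15.33.
Substituting into AD, y = 1279.33.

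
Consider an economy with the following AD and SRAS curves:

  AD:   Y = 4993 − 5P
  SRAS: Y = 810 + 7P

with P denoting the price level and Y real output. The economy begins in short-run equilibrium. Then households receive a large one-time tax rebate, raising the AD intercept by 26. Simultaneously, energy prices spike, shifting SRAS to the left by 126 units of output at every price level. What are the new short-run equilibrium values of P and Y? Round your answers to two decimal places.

P = 361.25, Y = 3212.75

After both shocks: AD is Y = 5019 − 5P and SRAS is Y = 684 + 7P.
Setting them equal: 4335 = 12P, so P = 361.25.
Substituting into AD, Y = 3212.75.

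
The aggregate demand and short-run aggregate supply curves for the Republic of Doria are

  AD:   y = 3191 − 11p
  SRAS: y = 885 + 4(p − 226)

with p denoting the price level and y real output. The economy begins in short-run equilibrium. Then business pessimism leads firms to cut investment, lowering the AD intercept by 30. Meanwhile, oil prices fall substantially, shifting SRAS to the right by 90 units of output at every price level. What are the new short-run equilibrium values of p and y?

p = 206, y = 895

After both shocks: AD is y = 3161 − 11p and SRAS is y = 71 + 4p.
Setting them equal: 3090 = 15p, so p = 206.
y = 3161 − 11·206 = 895.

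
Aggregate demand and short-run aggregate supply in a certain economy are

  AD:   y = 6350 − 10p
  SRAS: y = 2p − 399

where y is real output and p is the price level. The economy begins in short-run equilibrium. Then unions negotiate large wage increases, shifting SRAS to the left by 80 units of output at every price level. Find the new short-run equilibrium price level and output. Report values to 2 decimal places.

This is a negative supply shock: SRAS shifts left.
New SRAS: y = 2p − 479.
Set AD = SRAS: 6350 − 10p = 2p − 479, so 6829 = 12p and p = 569.08.
Substituting into AD, y = 659.17.

p = 569.08, y = 659.17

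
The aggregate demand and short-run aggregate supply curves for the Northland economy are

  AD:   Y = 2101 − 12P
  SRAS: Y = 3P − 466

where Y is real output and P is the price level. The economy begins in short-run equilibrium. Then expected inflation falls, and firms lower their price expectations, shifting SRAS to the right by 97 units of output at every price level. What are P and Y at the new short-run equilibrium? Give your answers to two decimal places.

P = 164.67, Y = 125.00

This is a positive supply shock: SRAS shifts right.
New SRAS: Y = 3P − 369.
Set AD = SRAS: 2101 − 12P = 3P − 369, so 2470 = 15P and P = 164.67.
Substituting into AD, Y = 125.00.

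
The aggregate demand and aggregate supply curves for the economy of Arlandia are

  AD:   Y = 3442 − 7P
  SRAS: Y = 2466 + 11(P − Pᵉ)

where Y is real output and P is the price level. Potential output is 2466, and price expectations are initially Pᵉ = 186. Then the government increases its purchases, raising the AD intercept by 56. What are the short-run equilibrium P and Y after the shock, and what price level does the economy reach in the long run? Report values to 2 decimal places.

AD shifts right: new AD is Y = 3498 − 7P. With Pᵉ = 186, SRAS is Y = 420 + 11P.
Short run: 3498 − 7P = 420 + 11P gives 3078 = 18P, so P = 171.00 and Y = 3498 − 7P = 2301.00.
Y = 2301.00 is below potential 2466; expectations adjust and SRAS shifts right until Y = 2466.
Long run: on the new AD curve, 2466 = 3498 − 7P gives P = 147.43.

Short run: P = 171.00, Y = 2301.00. Long run: P = 147.43.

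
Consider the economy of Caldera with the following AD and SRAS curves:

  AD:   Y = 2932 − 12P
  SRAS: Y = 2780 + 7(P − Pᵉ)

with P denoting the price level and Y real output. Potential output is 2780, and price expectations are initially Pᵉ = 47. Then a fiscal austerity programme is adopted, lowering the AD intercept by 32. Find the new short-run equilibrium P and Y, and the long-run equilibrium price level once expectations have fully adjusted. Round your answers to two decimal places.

AD shifts left: new AD is Y = 2900 − 12P. With Pᵉ = 47, SRAS is Y = 2451 + 7P.
Short run: 2900 − 12P = 2451 + 7P gives 449 = 19P, so P = 23.63 and Y = 2900 − 12P = 2616.42.
Y = 2616.42 is below potential 2780; expectations adjust and SRAS shifts right until Y = 2780.
Long run: on the new AD curve, 2780 = 2900 − 12P gives P = 10.00.

Short run: P = 23.63, Y = 2616.42. Long run: P = 10.00.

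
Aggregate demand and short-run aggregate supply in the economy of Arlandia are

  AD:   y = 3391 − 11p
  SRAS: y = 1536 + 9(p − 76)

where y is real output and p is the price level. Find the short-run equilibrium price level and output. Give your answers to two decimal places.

p = 126.95, y = 1994.55

Write SRAS as y = 1536 + 9p − 684 = 852 + 9p.
Set AD = SRAS: 3391 − 11p = 852 + 9p, so 2539 = 20p and p = 126.95.
Substituting into AD, y = 3391 − 11p = 1994.55.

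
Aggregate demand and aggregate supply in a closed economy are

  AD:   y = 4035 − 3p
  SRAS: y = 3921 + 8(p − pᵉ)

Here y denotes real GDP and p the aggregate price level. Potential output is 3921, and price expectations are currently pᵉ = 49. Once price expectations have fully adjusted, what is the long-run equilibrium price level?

Long-run p = 38

Short run: with pᵉ = 49, SRAS is y = 3529 + 8p. Setting AD = SRAS gives 506 = 11p, so p = 46 and y = 4035 − 3·46 = 3897.
Output 3897 is below potential 3921, so over time expected prices fall and SRAS shifts right until y returns to 3921.
Long run: y = 3921 on the AD curve gives 3921 = 4035 − 3p, so p = 38.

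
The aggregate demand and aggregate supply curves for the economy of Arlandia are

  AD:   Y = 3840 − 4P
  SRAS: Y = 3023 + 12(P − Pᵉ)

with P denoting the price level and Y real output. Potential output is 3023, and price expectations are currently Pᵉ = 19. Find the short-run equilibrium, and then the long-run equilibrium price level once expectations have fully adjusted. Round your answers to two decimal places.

Short run: with Pᵉ = 19, SRAS is Y = 2795 + 12P. Setting AD = SRAS gives 1045 = 16P, so P = 65.31 and Y = 3840 − 4P = 3578.75.
Output 3578.75 is above potential 3023, so over time expected prices rise and SRAS shifts left until Y returns to 3023.
Long run: Y = 3023 on the AD curve gives 3023 = 3840 − 4P, so P = 204.25.

Short run: P = 65.31, Y = 3578.75. Long run: P = 204.25.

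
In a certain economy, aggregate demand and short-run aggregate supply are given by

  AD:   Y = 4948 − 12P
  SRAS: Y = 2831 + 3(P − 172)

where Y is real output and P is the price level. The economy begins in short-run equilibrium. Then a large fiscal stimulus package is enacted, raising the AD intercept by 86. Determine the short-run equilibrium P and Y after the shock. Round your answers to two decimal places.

P = 181.27, Y = 2858.80

This is a positive demand shock: AD shifts right.
New AD: Y = 5034 − 12P.
SRAS can be written Y = 2315 + 3P.
Set AD = SRAS: 5034 − 12P = 2315 + 3P, so 2719 = 15P and P = 181.27.
Substituting into AD, Y = 2858.80.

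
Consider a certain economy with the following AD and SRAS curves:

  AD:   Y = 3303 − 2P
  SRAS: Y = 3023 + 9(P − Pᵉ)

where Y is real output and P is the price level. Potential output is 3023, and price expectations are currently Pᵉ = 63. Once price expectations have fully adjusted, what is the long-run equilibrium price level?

Short run: with Pᵉ = 63, SRAS is Y = 2456 + 9P. Setting AD = SRAS gives 847 = 11P, so P = 77 and Y = 3303 − 2·77 = 3149.
Output 3149 is above potential 3023, so over time expected prices rise and SRAS shifts left until Y returns to 3023.
Long run: Y = 3023 on the AD curve gives 3023 = 3303 − 2P, so P = 140.

Long-run P = 140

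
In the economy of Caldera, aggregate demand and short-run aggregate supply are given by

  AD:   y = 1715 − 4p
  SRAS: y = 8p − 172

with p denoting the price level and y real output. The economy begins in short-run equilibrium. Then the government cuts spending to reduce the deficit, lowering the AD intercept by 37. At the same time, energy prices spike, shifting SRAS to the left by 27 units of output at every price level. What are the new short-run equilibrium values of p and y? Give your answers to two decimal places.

p = 156.42, y = 1052.33

After both shocks: AD is y = 1678 − 4p and SRAS is y = 8p − 199.
Setting them equal: 1877 = 12p, so p = 156.42.
Substituting into AD, y = 1052.33.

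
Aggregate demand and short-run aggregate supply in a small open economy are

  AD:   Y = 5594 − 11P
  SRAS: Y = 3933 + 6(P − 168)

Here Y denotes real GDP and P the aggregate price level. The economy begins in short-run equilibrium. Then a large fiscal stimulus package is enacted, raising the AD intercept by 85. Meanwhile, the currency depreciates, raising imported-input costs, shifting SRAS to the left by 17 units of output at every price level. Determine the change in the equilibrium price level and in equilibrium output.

After both shocks: AD is Y = 5679 − 11P and SRAS is Y = 2908 + 6P.
Setting them equal: 2771 = 17P, so P = 163.
Y = 5679 − 11·163 = 3886.
Initially P = 157, Y = 3867, so ΔP = +6 and ΔY = +19.

ΔP = +6, ΔY = +19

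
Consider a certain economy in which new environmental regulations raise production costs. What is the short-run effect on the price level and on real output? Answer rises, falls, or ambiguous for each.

Price level: rises; output: falls

This is an adverse supply shock: SRAS shifts left.
Moving along the downward-sloping AD curve, P rises and Y falls.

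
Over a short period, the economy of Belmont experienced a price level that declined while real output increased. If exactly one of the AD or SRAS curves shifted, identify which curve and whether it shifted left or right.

SRAS shifted right

P fell and Y rose. An AD shift moves P and Y in the same direction; an SRAS shift moves them in opposite directions.
Here P and Y moved in opposite directions, so the SRAS curve shifted.
Since Y rose, SRAS shifted right.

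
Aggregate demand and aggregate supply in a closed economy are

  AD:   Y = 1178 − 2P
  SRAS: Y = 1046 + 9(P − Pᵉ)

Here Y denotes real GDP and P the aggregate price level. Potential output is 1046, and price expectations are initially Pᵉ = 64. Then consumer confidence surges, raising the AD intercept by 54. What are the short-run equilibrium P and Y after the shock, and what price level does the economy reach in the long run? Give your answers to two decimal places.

AD shifts right: new AD is Y = 1232 − 2P. With Pᵉ = 64, SRAS is Y = 470 + 9P.
Short run: 1232 − 2P = 470 + 9P gives 762 = 11P, so P = 69.27 and Y = 1232 − 2P = 1093.45.
Y = 1093.45 is above potential 1046; expectations adjust and SRAS shifts left until Y = 1046.
Long run: on the new AD curve, 1046 = 1232 − 2P gives P = 93.00.

Short run: P = 69.27, Y = 1093.45. Long run: P = 93.00.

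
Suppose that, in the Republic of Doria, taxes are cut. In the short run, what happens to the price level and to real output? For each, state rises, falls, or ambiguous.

This is a positive demand shock: AD shifts right.
Moving along the upward-sloping SRAS curve, P rises and Y rises.

Price level: rises; output: rises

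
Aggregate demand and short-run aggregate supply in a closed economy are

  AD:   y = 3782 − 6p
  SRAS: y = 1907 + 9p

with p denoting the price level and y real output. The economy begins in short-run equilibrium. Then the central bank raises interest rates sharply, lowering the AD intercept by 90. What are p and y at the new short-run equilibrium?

p = 119, y = 2978

This is a negative demand shock: AD shifts left.
New AD: y = 3692 − 6p.
Set AD = SRAS: 3692 − 6p = 1907 + 9p, so 1785 = 15p and p = 119.
y = 3692 − 6·119 = 2978.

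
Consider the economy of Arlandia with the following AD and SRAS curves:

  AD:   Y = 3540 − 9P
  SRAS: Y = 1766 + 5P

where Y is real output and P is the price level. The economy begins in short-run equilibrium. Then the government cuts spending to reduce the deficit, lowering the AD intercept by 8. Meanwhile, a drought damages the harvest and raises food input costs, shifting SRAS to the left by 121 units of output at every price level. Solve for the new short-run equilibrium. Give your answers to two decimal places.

After both shocks: AD is Y = 3532 − 9P and SRAS is Y = 1645 + 5P.
Setting them equal: 1887 = 14P, so P = 134.79.
Substituting into AD, Y = 2318.93.

P = 134.79, Y = 2318.93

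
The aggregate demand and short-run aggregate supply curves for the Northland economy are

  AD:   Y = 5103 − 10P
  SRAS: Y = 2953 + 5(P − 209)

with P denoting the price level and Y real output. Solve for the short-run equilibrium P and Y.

Write SRAS as Y = 2953 + 5P − 1045 = 1908 + 5P.
Set AD = SRAS: 5103 − 10P = 1908 + 5P, so 3195 = 15P and P = 213.
Then Y = 5103 − 10·213 = 2973.

P = 213, Y = 2973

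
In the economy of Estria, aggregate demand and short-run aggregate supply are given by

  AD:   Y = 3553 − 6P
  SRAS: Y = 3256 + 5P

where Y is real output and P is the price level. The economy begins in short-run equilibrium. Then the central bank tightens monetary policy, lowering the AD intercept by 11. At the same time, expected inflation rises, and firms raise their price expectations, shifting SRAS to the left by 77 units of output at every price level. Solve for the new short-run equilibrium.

After both shocks: AD is Y = 3542 − 6P and SRAS is Y = 3179 + 5P.
Setting them equal: 363 = 11P, so P = 33.
Y = 3542 − 6·33 = 3344.

P = 33, Y = 3344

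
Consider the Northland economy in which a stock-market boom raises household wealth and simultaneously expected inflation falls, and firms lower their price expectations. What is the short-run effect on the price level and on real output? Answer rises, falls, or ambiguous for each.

The first event is a positive demand shock: AD shifts right, which by itself pushes P up and Y up.
The second is a favourable supply shock: SRAS shifts right, which by itself pushes P down and Y up.
The two shocks push P in opposite directions, so the effect on P is ambiguous. Both shocks push Y up, so Y rises.

Price level: ambiguous; output: rises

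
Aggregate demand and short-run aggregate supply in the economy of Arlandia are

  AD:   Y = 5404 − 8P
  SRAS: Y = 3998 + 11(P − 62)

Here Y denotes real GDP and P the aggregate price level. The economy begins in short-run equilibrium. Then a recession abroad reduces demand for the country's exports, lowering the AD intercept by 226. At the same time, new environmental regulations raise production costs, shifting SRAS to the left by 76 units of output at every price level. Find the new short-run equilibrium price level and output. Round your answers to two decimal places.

P = 102.00, Y = 4362.00

After both shocks: AD is Y = 5178 − 8P and SRAS is Y = 3240 + 11P.
Setting them equal: 1938 = 19P, so P = 102.00.
Substituting into AD, Y = 4362.00.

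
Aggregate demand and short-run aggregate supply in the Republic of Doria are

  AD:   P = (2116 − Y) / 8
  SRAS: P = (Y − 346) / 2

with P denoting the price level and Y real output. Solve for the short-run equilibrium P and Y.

Rearrange AD to Y = 2116 − 8P.
Rearrange SRAS to Y = 346 + 2P.
Set AD = SRAS: 2116 − 8P = 346 + 2P, so 1770 = 10P and P = 177.
Then Y = 2116 − 8·177 = 700.

P = 177, Y = 700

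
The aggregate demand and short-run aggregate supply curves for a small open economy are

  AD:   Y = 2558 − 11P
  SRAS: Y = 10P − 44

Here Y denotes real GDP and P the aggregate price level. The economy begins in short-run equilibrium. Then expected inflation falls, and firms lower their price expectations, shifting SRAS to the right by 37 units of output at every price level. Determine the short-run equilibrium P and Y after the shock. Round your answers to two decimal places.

This is a positive supply shock: SRAS shifts right.
New SRAS: Y = 10P − 7.
Set AD = SRAS: 2558 − 11P = 10P − 7, so 2565 = 21P and P = 122.14.
Substituting into AD, Y = 1214.43.

P = 122.14, Y = 1214.43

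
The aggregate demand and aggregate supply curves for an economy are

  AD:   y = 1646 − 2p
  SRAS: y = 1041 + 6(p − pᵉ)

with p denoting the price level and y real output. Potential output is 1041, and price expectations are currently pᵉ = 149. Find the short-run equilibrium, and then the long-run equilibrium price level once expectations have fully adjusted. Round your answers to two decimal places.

Short run: with pᵉ = 149, SRAS is y = 147 + 6p. Setting AD = SRAS gives 1499 = 8p, so p = 187.38 and y = 1646 − 2p = 1271.25.
Output 1271.25 is above potential 1041, so over time expected prices rise and SRAS shifts left until y returns to 1041.
Long run: y = 1041 on the AD curve gives 1041 = 1646 − 2p, so p = 302.50.

Short run: p = 187.38, y = 1271.25. Long run: p = 302.50.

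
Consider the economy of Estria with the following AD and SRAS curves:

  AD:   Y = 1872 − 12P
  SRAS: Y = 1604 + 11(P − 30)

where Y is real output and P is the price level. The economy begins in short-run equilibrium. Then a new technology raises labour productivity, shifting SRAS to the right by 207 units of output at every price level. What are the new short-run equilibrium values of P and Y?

This is a positive supply shock: SRAS shifts right.
New SRAS: Y = 1481 + 11P.
Set AD = SRAS: 1872 − 12P = 1481 + 11P, so 391 = 23P and P = 17.
Y = 1872 − 12·17 = 1668.

P = 17, Y = 1668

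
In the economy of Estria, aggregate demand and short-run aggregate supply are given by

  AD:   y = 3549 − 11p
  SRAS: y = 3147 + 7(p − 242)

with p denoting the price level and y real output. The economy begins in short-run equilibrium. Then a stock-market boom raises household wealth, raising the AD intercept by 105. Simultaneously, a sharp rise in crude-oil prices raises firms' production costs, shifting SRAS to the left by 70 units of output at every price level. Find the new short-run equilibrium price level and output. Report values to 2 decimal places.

p = 126.17, y = 2266.17

After both shocks: AD is y = 3654 − 11p and SRAS is y = 1383 + 7p.
Setting them equal: 2271 = 18p, so p = 126.17.
Substituting into AD, y = 2266.17.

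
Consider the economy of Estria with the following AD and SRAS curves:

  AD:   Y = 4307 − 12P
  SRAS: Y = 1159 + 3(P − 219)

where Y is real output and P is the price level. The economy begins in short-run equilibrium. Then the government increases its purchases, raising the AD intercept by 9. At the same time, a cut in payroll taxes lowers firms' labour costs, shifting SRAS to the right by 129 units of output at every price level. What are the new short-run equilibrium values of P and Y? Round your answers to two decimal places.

P = 245.67, Y = 1368.00

After both shocks: AD is Y = 4316 − 12P and SRAS is Y = 631 + 3P.
Setting them equal: 3685 = 15P, so P = 245.67.
Substituting into AD, Y = 1368.00.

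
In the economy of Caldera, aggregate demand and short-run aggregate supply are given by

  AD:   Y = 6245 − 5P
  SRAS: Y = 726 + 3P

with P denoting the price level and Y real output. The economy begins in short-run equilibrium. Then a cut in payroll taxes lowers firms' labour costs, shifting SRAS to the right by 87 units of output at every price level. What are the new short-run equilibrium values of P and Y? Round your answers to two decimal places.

P = 679.00, Y = 2850.00

This is a positive supply shock: SRAS shifts right.
New SRAS: Y = 813 + 3P.
Set AD = SRAS: 6245 − 5P = 813 + 3P, so 5432 = 8P and P = 679.00.
Substituting into AD, Y = 2850.00.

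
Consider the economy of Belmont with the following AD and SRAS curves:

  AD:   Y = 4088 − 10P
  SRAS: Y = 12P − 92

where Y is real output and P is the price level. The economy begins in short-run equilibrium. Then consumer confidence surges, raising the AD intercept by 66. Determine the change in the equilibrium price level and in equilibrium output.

This is a positive demand shock: AD shifts right.
New AD: Y = 4154 − 10P.
Set AD = SRAS: 4154 − 10P = 12P − 92, so 4246 = 22P and P = 193.
Y = 4154 − 10·193 = 2224.
Initially P = 190, Y = 2188, so ΔP = +3 and ΔY = +36.

ΔP = +3, ΔY = +36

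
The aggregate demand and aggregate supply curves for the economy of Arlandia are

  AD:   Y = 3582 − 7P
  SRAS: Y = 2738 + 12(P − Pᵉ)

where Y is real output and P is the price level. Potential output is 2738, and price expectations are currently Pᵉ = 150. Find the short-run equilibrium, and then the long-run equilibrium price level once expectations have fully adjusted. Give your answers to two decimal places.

Short run: with Pᵉ = 150, SRAS is Y = 938 + 12P. Setting AD = SRAS gives 2644 = 19P, so P = 139.16 and Y = 3582 − 7P = 2607.89.
Output 2607.89 is below potential 2738, so over time expected prices fall and SRAS shifts right until Y returns to 2738.
Long run: Y = 2738 on the AD curve gives 2738 = 3582 − 7P, so P = 120.57.

Short run: P = 139.16, Y = 2607.89. Long run: P = 120.57.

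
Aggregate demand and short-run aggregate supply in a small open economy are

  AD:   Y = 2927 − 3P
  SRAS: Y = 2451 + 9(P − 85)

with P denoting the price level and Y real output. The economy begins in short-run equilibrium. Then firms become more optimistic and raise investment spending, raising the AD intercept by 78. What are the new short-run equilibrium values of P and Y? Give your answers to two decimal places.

This is a positive demand shock: AD shifts right.
New AD: Y = 3005 − 3P.
SRAS can be written Y = 1686 + 9P.
Set AD = SRAS: 3005 − 3P = 1686 + 9P, so 1319 = 12P and P = 109.92.
Substituting into AD, Y = 2675.25.

P = 109.92, Y = 2675.25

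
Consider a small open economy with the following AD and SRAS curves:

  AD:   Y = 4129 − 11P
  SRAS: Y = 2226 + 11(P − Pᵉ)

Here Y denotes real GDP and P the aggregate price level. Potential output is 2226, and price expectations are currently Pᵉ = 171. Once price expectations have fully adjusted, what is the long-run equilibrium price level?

Long-run P = 173

Short run: with Pᵉ = 171, SRAS is Y = 345 + 11P. Setting AD = SRAS gives 3784 = 22P, so P = 172 and Y = 4129 − 11·172 = 2237.
Output 2237 is above potential 2226, so over time expected prices rise and SRAS shifts left until Y returns to 2226.
Long run: Y = 2226 on the AD curve gives 2226 = 4129 − 11P, so P = 173.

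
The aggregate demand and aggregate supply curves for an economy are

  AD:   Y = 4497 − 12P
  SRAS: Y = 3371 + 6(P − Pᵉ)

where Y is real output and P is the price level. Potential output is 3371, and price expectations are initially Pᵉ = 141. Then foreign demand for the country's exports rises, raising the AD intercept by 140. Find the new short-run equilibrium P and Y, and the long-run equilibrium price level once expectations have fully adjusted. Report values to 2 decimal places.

Short run: P = 117.33, Y = 3229.00. Long run: P = 105.50.

AD shifts right: new AD is Y = 4637 − 12P. With Pᵉ = 141, SRAS is Y = 2525 + 6P.
Short run: 4637 − 12P = 2525 + 6P gives 2112 = 18P, so P = 117.33 and Y = 4637 − 12P = 3229.00.
Y = 3229.00 is below potential 3371; expectations adjust and SRAS shifts right until Y = 3371.
Long run: on the new AD curve, 3371 = 4637 − 12P gives P = 105.50.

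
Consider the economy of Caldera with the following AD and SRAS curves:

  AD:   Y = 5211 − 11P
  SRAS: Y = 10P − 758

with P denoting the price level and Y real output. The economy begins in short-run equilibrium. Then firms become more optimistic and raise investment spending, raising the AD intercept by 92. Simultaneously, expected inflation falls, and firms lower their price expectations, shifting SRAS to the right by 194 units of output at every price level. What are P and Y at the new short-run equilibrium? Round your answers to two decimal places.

P = 279.38, Y = 2229.81

After both shocks: AD is Y = 5303 − 11P and SRAS is Y = 10P − 564.
Setting them equal: 5867 = 21P, so P = 279.38.
Substituting into AD, Y = 2229.81.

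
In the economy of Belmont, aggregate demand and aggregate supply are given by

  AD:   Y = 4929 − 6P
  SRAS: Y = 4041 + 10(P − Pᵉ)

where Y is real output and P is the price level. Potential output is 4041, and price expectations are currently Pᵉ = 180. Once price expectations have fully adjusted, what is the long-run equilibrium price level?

Long-run P = 148

Short run: with Pᵉ = 180, SRAS is Y = 2241 + 10P. Setting AD = SRAS gives 2688 = 16P, so P = 168 and Y = 4929 − 6·168 = 3921.
Output 3921 is below potential 4041, so over time expected prices fall and SRAS shifts right until Y returns to 4041.
Long run: Y = 4041 on the AD curve gives 4041 = 4929 − 6P, so P = 148.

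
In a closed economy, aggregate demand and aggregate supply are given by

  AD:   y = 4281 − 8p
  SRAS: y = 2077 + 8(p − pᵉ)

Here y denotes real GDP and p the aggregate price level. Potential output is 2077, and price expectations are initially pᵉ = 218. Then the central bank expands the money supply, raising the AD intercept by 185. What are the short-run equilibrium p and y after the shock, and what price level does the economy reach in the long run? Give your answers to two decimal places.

Short run: p = 258.31, y = 2399.50. Long run: p = 298.63.

AD shifts right: new AD is y = 4466 − 8p. With pᵉ = 218, SRAS is y = 333 + 8p.
Short run: 4466 − 8p = 333 + 8p gives 4133 = 16p, so p = 258.31 and y = 4466 − 8p = 2399.50.
y = 2399.50 is above potential 2077; expectations adjust and SRAS shifts left until y = 2077.
Long run: on the new AD curve, 2077 = 4466 − 8p gives p = 298.63.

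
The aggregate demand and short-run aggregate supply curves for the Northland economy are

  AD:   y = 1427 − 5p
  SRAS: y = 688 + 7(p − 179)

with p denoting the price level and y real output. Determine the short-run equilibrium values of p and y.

Write SRAS as y = 688 + 7p − 1253 = 7p − 565.
Set AD = SRAS: 1427 − 5p = 7p − 565, so 1992 = 12p and p = 166.
Then y = 1427 − 5·166 = 597.

p = 166, y = 597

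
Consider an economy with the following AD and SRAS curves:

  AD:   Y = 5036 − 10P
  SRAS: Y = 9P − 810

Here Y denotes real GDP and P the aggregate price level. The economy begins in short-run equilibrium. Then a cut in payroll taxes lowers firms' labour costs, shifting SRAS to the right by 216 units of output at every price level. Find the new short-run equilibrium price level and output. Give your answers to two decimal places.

This is a positive supply shock: SRAS shifts right.
New SRAS: Y = 9P − 594.
Set AD = SRAS: 5036 − 10P = 9P − 594, so 5630 = 19P and P = 296.32.
Substituting into AD, Y = 2072.84.

P = 296.32, Y = 2072.84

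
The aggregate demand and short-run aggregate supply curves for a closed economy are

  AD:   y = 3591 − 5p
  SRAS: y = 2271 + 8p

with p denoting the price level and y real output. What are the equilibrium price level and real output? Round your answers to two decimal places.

p = 101.54, y = 3083.31

Set AD = SRAS: 3591 − 5p = 2271 + 8p, so 1320 = 13p and p = 101.54.
Substituting into AD, y = 3591 − 5p = 3083.31.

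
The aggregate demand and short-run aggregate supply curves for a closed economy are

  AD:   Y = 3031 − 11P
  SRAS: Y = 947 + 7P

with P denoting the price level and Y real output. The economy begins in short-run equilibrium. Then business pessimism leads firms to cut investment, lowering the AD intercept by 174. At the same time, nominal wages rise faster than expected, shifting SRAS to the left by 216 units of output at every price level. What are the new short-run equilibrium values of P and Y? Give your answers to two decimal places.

After both shocks: AD is Y = 2857 − 11P and SRAS is Y = 731 + 7P.
Setting them equal: 2126 = 18P, so P = 118.11.
Substituting into AD, Y = 1557.78.

P = 118.11, Y = 1557.78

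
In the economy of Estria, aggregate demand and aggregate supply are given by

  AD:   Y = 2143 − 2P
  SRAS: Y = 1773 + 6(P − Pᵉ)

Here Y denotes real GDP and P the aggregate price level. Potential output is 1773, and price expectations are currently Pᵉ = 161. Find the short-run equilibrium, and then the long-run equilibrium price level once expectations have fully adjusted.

Short run: P = 167, Y = 1809. Long run: P = 185.

Short run: with Pᵉ = 161, SRAS is Y = 807 + 6P. Setting AD = SRAS gives 1336 = 8P, so P = 167 and Y = 2143 − 2·167 = 1809.
Output 1809 is above potential 1773, so over time expected prices rise and SRAS shifts left until Y returns to 1773.
Long run: Y = 1773 on the AD curve gives 1773 = 2143 − 2P, so P = 185.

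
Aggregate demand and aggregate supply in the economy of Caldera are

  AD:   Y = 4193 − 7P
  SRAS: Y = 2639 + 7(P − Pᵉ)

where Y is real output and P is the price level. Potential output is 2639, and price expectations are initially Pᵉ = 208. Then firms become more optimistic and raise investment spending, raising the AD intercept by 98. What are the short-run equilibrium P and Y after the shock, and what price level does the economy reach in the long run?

AD shifts right: new AD is Y = 4291 − 7P. With Pᵉ = 208, SRAS is Y = 1183 + 7P.
Short run: 4291 − 7P = 1183 + 7P gives 3108 = 14P, so P = 222 and Y = 4291 − 7·222 = 2737.
Y = 2737 is above potential 2639; expectations adjust and SRAS shifts left until Y = 2639.
Long run: on the new AD curve, 2639 = 4291 − 7P gives P = 236.

Short run: P = 222, Y = 2737. Long run: P = 236.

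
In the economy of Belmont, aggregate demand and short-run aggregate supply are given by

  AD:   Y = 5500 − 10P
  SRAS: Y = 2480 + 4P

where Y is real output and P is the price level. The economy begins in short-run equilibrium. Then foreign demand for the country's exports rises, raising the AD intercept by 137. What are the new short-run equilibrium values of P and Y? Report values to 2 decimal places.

This is a positive demand shock: AD shifts right.
New AD: Y = 5637 − 10P.
Set AD = SRAS: 5637 − 10P = 2480 + 4P, so 3157 = 14P and P = 225.50.
Substituting into AD, Y = 3382.00.

P = 225.50, Y = 3382.00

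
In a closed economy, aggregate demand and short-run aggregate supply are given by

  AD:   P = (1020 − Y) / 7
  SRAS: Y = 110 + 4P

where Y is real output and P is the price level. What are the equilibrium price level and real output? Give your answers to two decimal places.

P = 82.73, Y = 440.91

Rearrange AD to Y = 1020 − 7P.
Set AD = SRAS: 1020 − 7P = 110 + 4P, so 910 = 11P and P = 82.73.
Substituting into AD, Y = 1020 − 7P = 440.91.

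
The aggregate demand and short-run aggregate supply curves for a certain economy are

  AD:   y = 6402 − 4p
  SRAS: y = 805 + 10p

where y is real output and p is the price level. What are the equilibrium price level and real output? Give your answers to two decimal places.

Set AD = SRAS: 6402 − 4p = 805 + 10p, so 5597 = 14p and p = 399.79.
Substituting into AD, y = 6402 − 4p = 4802.86.

p = 399.79, y = 4802.86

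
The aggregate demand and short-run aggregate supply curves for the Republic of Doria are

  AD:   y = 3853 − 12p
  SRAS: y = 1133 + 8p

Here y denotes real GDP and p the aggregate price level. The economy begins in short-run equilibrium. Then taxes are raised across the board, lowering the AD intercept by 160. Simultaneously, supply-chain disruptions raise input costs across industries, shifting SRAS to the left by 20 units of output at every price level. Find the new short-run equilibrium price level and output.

After both shocks: AD is y = 3693 − 12p and SRAS is y = 1113 + 8p.
Setting them equal: 2580 = 20p, so p = 129.
y = 3693 − 12·129 = 2145.

p = 129, y = 2145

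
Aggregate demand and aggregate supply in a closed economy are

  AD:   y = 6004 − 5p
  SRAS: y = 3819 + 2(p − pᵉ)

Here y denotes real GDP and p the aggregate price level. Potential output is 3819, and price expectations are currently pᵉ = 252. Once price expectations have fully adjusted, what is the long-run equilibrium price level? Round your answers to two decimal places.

Short run: with pᵉ = 252, SRAS is y = 3315 + 2p. Setting AD = SRAS gives 2689 = 7p, so p = 384.14 and y = 6004 − 5p = 4083.29.
Output 4083.29 is above potential 3819, so over time expected prices rise and SRAS shifts left until y returns to 3819.
Long run: y = 3819 on the AD curve gives 3819 = 6004 − 5p, so p = 437.00.

Long-run p = 437.00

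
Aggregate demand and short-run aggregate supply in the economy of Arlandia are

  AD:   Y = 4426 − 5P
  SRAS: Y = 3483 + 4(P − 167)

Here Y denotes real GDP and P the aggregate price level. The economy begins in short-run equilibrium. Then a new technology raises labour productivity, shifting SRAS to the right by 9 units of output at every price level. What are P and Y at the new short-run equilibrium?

P = 178, Y = 3536

This is a positive supply shock: SRAS shifts right.
New SRAS: Y = 2824 + 4P.
Set AD = SRAS: 4426 − 5P = 2824 + 4P, so 1602 = 9P and P = 178.
Y = 4426 − 5·178 = 3536.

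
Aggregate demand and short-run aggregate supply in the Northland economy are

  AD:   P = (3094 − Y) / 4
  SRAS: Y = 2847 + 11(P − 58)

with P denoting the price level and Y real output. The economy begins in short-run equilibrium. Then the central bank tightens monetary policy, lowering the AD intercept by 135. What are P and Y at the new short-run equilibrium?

P = 50, Y = 2759

This is a negative demand shock: AD shifts left.
New AD: Y = 2959 − 4P.
SRAS can be written Y = 2209 + 11P.
Set AD = SRAS: 2959 − 4P = 2209 + 11P, so 750 = 15P and P = 50.
Y = 2959 − 4·50 = 2759.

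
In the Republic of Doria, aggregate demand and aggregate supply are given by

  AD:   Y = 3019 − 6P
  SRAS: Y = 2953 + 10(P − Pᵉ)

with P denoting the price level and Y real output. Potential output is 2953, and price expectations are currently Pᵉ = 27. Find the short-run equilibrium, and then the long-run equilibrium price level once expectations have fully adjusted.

Short run: with Pᵉ = 27, SRAS is Y = 2683 + 10P. Setting AD = SRAS gives 336 = 16P, so P = 21 and Y = 3019 − 6·21 = 2893.
Output 2893 is below potential 2953, so over time expected prices fall and SRAS shifts right until Y returns to 2953.
Long run: Y = 2953 on the AD curve gives 2953 = 3019 − 6P, so P = 11.

Short run: P = 21, Y = 2893. Long run: P = 11.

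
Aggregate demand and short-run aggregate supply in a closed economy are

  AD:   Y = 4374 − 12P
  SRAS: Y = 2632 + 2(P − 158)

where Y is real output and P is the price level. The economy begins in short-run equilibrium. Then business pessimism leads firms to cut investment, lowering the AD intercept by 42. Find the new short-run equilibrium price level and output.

This is a negative demand shock: AD shifts left.
New AD: Y = 4332 − 12P.
SRAS can be written Y = 2316 + 2P.
Set AD = SRAS: 4332 − 12P = 2316 + 2P, so 2016 = 14P and P = 144.
Y = 4332 − 12·144 = 2604.

P = 144, Y = 2604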